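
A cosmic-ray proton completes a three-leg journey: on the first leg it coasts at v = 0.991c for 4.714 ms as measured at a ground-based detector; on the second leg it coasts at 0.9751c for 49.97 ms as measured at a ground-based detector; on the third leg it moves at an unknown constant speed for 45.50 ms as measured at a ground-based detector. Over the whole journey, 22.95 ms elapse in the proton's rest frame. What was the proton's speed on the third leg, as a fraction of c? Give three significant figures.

β = 0.969

Leg 1: γ = 1/√(1 − 0.991²) = 1/√0.01792 = 7.470; τ_1 = 4.714/7.470 = 0.6310 ms.
Leg 2: γ = 1/√(1 − 0.9751²) = 1/√0.04918 = 4.509; τ_2 = 49.97/4.509 = 11.08 ms.
Leg 3: speed unknown; τ_3 = 45.50/γ_3.
Total proper time: 0.6310 + 11.08 + τ_3 = 22.95, so τ_3 = 22.95 − 11.71 = 11.24 ms.
γ_3 = 45.50/11.24 = 4.049; β = √(1 − 1/γ²) = √0.9390.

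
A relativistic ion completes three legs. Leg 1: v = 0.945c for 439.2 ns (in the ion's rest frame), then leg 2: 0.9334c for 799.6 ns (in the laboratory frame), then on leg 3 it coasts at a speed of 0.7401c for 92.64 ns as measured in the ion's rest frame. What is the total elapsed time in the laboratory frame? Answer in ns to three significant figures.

Leg 1: γ = 1/√(1 − 0.945²) = 1/√0.1070 = 3.057; Δt_1 = 3.057 × 439.2 = 1343 ns.
Leg 2: 799.6 ns is already measured in the laboratory frame.
Leg 3: γ = 1/√(1 − 0.7401²) = 1/√0.4523 = 1.487; Δt_3 = 1.487 × 92.64 = 137.8 ns.
Total: 1343 + 799.6 + 137.8 ns.

Δt = 2280 ns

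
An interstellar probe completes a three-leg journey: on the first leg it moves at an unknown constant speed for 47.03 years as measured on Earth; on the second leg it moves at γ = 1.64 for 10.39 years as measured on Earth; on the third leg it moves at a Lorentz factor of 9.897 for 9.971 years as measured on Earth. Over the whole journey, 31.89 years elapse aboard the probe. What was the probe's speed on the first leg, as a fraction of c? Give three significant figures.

β = 0.853

Leg 1: speed unknown; τ_1 = 47.03/γ_1.
Leg 2: γ = 1.64; τ_2 = 10.39/1.640 = 6.335 years.
Leg 3: γ = 9.897; τ_3 = 9.971/9.897 = 1.007 years.
Total proper time: τ_1 + 6.335 + 1.007 = 31.89, so τ_1 = 31.89 − 7.343 = 24.55 years.
γ_1 = 47.03/24.55 = 1.916; β = √(1 − 1/γ²) = √0.7276.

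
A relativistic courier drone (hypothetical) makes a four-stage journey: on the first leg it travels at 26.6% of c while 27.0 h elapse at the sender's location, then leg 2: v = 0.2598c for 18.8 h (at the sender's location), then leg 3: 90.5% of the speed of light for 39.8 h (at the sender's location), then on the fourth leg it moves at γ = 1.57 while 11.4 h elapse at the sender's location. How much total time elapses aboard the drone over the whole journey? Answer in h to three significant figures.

τ = 68.4 h

Leg 1: β = 0.266; γ = 1/√(1 − 0.266²) = 1/√0.9292 = 1.037; τ_1 = 27.0/1.037 = 26.03 h.
Leg 2: γ = 1/√(1 − 0.2598²) = 1/√0.9325 = 1.036; τ_2 = 18.8/1.036 = 18.15 h.
Leg 3: β = 0.905; γ = 1/√(1 − 0.905²) = 1/√0.1810 = 2.351; τ_3 = 39.8/2.351 = 16.93 h.
Leg 4: γ = 1.57; τ_4 = 11.4/1.570 = 7.261 h.
Total: 26.03 + 18.15 + 16.93 + 7.261 h.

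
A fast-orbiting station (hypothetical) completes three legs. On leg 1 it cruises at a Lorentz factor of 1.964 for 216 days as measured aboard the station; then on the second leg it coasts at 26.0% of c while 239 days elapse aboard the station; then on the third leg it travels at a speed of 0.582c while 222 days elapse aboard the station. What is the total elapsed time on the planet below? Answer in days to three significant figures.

Leg 1: γ = 1.964; Δt_1 = 1.964 × 216 = 424.2 days.
Leg 2: β = 0.260; γ = 1/√(1 − 0.260²) = 1/√0.9324 = 1.036; Δt_2 = 1.036 × 239 = 247.5 days.
Leg 3: γ = 1/√(1 − 0.582²) = 1/√0.6613 = 1.230; Δt_3 = 1.230 × 222 = 273.0 days.
Total: 424.2 + 247.5 + 273.0 days.

Δt = 945 days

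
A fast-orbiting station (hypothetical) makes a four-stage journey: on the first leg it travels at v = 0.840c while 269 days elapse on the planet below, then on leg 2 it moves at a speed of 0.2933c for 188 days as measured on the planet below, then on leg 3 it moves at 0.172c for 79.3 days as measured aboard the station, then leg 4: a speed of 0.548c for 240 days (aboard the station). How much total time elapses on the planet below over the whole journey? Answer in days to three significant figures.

Δt = 824 days

Leg 1: 269 days is already measured on the planet below.
Leg 2: 188 days is already measured on the planet below.
Leg 3: γ = 1/√(1 − 0.172²) = 1/√0.9704 = 1.015; Δt_3 = 1.015 × 79.3 = 80.50 days.
Leg 4: γ = 1/√(1 − 0.548²) = 1/√0.6997 = 1.195; Δt_4 = 1.195 × 240 = 286.9 days.
Total: 269.0 + 188.0 + 80.50 + 286.9 days.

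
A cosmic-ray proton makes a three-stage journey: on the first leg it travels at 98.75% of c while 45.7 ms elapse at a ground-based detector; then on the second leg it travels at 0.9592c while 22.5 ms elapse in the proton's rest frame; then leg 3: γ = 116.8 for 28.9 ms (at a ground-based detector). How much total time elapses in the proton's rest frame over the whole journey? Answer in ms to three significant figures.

Leg 1: β = 0.9875; γ = 1/√(1 − 0.9875²) = 1/√0.02484 = 6.344; τ_1 = 45.7/6.344 = 7.203 ms.
Leg 2: 22.5 ms is already measured in the proton's rest frame.
Leg 3: γ = 116.8; τ_3 = 28.9/116.8 = 0.2474 ms.
Total: 7.203 + 22.50 + 0.2474 ms.

τ = 30.0 ms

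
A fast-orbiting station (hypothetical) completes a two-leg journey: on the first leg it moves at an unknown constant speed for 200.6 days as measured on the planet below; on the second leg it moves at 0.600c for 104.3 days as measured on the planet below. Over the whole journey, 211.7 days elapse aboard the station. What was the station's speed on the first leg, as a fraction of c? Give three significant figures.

β = 0.769

Leg 1: speed unknown; τ_1 = 200.6/γ_1.
Leg 2: γ = 1/√(1 − 0.600²) = 5/4 = 1.250; τ_2 = 104.3/1.250 = 83.44 days.
Total proper time: τ_1 + 83.44 = 211.7, so τ_1 = 211.7 − 83.44 = 128.3 days.
γ_1 = 200.6/128.3 = 1.564; β = √(1 − 1/γ²) = √0.5912.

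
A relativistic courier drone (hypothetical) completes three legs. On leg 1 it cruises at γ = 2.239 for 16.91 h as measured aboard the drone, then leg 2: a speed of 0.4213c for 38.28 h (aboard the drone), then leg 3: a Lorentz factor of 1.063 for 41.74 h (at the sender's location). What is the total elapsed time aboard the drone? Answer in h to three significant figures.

τ = 94.5 h

Leg 1: 16.91 h is already measured aboard the drone.
Leg 2: 38.28 h is already measured aboard the drone.
Leg 3: γ = 1.063; τ_3 = 41.74/1.063 = 39.27 h.
Total: 16.91 + 38.28 + 39.27 h.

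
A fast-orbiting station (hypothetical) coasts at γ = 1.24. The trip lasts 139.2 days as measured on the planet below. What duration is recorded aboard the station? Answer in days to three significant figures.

τ = 112 days

γ = 1.24
The interval measured on the planet below is the dilated one; the clock aboard the station measures the proper time τ = Δt/γ = 139.2/1.240 days.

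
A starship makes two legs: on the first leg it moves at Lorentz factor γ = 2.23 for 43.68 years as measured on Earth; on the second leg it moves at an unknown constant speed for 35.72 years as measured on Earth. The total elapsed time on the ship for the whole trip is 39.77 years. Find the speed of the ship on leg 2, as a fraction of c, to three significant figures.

β = 0.825

Leg 1: γ = 2.23; τ_1 = 43.68/2.230 = 19.59 years.
Leg 2: speed unknown; τ_2 = 35.72/γ_2.
Total proper time: 19.59 + τ_2 = 39.77, so τ_2 = 39.77 − 19.59 = 20.18 years.
γ_2 = 35.72/20.18 = 1.770; β = √(1 − 1/γ²) = √0.6808.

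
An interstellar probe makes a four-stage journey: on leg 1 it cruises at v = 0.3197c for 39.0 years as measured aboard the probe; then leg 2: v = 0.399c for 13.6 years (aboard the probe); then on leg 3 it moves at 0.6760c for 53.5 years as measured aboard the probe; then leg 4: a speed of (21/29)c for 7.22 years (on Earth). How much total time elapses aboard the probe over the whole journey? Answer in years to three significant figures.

τ = 111 years

Leg 1: 39.0 years is already measured aboard the probe.
Leg 2: 13.6 years is already measured aboard the probe.
Leg 3: 53.5 years is already measured aboard the probe.
Leg 4: γ = 1/√(1 − (21/29)²) = 29/20 = 1.450; τ_4 = 7.22/1.450 = 4.979 years.
Total: 39.00 + 13.60 + 53.50 + 4.979 years.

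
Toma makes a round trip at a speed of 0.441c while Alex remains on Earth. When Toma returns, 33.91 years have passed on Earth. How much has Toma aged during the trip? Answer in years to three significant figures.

γ = 1/√(1 − 0.441²) = 1/√0.8055 = 1.114
Toma's clock measures proper time along the trip: τ = Δt/γ = 33.91/1.114 years.

τ = 30.4 years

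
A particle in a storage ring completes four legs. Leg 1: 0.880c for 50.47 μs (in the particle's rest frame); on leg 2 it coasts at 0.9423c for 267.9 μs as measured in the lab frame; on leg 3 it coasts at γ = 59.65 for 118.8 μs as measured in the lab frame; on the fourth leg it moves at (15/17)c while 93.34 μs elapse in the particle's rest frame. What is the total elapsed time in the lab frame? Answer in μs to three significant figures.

Leg 1: γ = 1/√(1 − 0.880²) = 1/√0.2256 = 2.105; Δt_1 = 2.105 × 50.47 = 106.3 μs.
Leg 2: 267.9 μs is already measured in the lab frame.
Leg 3: 118.8 μs is already measured in the lab frame.
Leg 4: γ = 1/√(1 − (15/17)²) = 17/8 = 2.125; Δt_4 = 2.125 × 93.34 = 198.3 μs.
Total: 106.3 + 267.9 + 118.8 + 198.3 μs.

Δt = 691 μs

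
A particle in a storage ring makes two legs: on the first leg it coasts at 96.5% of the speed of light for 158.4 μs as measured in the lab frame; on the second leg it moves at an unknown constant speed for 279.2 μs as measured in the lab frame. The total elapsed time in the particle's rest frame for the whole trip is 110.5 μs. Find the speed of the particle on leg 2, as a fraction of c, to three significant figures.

Leg 1: β = 0.965; γ = 1/√(1 − 0.965²) = 1/√0.06878 = 3.813; τ_1 = 158.4/3.813 = 41.54 μs.
Leg 2: speed unknown; τ_2 = 279.2/γ_2.
Total proper time: 41.54 + τ_2 = 110.5, so τ_2 = 110.5 − 41.54 = 68.96 μs.
γ_2 = 279.2/68.96 = 4.049; β = √(1 − 1/γ²) = √0.9390.

β = 0.969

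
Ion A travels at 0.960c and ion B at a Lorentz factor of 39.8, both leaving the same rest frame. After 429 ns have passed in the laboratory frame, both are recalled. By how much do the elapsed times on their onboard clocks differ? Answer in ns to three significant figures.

|τ_A − τ_B| = 109 ns

A: γ = 1/√(1 − 0.960²) = 25/7 ≈ 3.571; τ_A = 429/3.571 = 120.1 ns.
B: γ = 39.8; τ_B = 429/39.80 = 10.78 ns.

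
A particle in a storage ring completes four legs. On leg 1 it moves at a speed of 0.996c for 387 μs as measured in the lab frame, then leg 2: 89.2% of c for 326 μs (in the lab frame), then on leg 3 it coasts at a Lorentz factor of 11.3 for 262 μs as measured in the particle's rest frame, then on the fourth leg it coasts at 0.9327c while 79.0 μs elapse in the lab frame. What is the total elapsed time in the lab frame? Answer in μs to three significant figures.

Δt = 3750 μs

Leg 1: 387 μs is already measured in the lab frame.
Leg 2: 326 μs is already measured in the lab frame.
Leg 3: γ = 11.3; Δt_3 = 11.30 × 262 = 2961 μs.
Leg 4: 79.0 μs is already measured in the lab frame.
Total: 387.0 + 326.0 + 2961 + 79.00 μs.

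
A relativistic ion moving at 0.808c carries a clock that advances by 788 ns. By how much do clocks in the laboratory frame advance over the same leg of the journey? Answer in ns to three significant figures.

γ = 1/√(1 − 0.808²) = 1/√0.3471 = 1.697
The interval measured in the ion's rest frame is the proper time (both events occur at the same place in that frame); the lab-frame interval is Δt = γτ = 1.697 × 788 ns.

Δt = 1340 ns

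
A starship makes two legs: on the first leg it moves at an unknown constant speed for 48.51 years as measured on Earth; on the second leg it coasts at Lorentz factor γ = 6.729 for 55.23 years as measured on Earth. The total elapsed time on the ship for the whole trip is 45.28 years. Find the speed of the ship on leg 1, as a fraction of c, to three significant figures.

Leg 1: speed unknown; τ_1 = 48.51/γ_1.
Leg 2: γ = 6.729; τ_2 = 55.23/6.729 = 8.208 years.
Total proper time: τ_1 + 8.208 = 45.28, so τ_1 = 45.28 − 8.208 = 37.07 years.
γ_1 = 48.51/37.07 = 1.309; β = √(1 − 1/γ²) = √0.4160.

β = 0.645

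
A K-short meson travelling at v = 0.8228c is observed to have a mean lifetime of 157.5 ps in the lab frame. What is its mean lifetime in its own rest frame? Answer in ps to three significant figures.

γ = 1/√(1 − 0.8228²) = 1/√0.3230 = 1.760
The lab-frame lifetime is the dilated interval; the proper lifetime is τ₀ = Δt/γ = 157.5/1.760 ps.

τ₀ = 89.5 ps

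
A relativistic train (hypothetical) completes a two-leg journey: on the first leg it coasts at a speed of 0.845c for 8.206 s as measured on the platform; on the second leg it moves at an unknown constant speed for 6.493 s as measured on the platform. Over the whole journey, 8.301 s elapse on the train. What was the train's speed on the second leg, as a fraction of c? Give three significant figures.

β = 0.798

Leg 1: γ = 1/√(1 − 0.845²) = 1/√0.2860 = 1.870; τ_1 = 8.206/1.870 = 4.388 s.
Leg 2: speed unknown; τ_2 = 6.493/γ_2.
Total proper time: 4.388 + τ_2 = 8.301, so τ_2 = 8.301 − 4.388 = 3.913 s.
γ_2 = 6.493/3.913 = 1.659; β = √(1 − 1/γ²) = √0.6369.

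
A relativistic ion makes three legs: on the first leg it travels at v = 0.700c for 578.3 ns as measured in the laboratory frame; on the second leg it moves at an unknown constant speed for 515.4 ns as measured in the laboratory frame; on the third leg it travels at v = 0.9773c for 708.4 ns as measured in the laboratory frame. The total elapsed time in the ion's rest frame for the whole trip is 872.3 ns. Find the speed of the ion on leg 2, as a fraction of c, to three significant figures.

Leg 1: γ = 1/√(1 − 0.700²) = 1/√0.5100 = 1.400; τ_1 = 578.3/1.400 = 413.0 ns.
Leg 2: speed unknown; τ_2 = 515.4/γ_2.
Leg 3: γ = 1/√(1 − 0.9773²) = 1/√0.04488 = 4.720; τ_3 = 708.4/4.720 = 150.1 ns.
Total proper time: 413.0 + τ_2 + 150.1 = 872.3, so τ_2 = 872.3 − 563.1 = 309.2 ns.
γ_2 = 515.4/309.2 = 1.667; β = √(1 − 1/γ²) = √0.6400.

β = 0.800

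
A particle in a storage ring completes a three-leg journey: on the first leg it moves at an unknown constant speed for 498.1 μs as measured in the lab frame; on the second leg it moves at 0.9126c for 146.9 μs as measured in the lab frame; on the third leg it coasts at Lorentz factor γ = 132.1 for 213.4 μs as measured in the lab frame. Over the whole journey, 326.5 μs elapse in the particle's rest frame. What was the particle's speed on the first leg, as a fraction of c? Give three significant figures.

β = 0.847

Leg 1: speed unknown; τ_1 = 498.1/γ_1.
Leg 2: γ = 1/√(1 − 0.9126²) = 1/√0.1672 = 2.446; τ_2 = 146.9/2.446 = 60.06 μs.
Leg 3: γ = 132.1; τ_3 = 213.4/132.1 = 1.615 μs.
Total proper time: τ_1 + 60.06 + 1.615 = 326.5, so τ_1 = 326.5 − 61.68 = 264.8 μs.
γ_1 = 498.1/264.8 = 1.881; β = √(1 − 1/γ²) = √0.7173.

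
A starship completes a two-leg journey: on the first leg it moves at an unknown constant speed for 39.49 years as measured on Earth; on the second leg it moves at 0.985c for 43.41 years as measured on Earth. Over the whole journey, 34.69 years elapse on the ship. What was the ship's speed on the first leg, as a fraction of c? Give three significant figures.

Leg 1: speed unknown; τ_1 = 39.49/γ_1.
Leg 2: γ = 1/√(1 − 0.985²) = 1/√0.02977 = 5.795; τ_2 = 43.41/5.795 = 7.491 years.
Total proper time: τ_1 + 7.491 = 34.69, so τ_1 = 34.69 − 7.491 = 27.20 years.
γ_1 = 39.49/27.20 = 1.452; β = √(1 − 1/γ²) = √0.5256.

β = 0.725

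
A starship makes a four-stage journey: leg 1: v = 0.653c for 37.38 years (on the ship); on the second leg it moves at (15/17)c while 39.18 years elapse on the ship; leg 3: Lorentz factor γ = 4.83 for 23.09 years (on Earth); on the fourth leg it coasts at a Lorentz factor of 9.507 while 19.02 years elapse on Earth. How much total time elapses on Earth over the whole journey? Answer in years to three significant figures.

Leg 1: γ = 1/√(1 − 0.653²) = 1/√0.5736 = 1.320; Δt_1 = 1.320 × 37.38 = 49.36 years.
Leg 2: γ = 1/√(1 − (15/17)²) = 17/8 = 2.125; Δt_2 = 2.125 × 39.18 = 83.26 years.
Leg 3: 23.09 years is already measured on Earth.
Leg 4: 19.02 years is already measured on Earth.
Total: 49.36 + 83.26 + 23.09 + 19.02 years.

Δt = 175 years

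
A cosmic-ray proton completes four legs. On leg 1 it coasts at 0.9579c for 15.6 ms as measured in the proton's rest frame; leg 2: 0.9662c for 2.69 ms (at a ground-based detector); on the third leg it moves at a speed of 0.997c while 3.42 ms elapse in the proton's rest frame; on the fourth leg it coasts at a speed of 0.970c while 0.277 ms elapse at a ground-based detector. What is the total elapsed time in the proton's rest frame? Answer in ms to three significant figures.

τ = 19.8 ms

Leg 1: 15.6 ms is already measured in the proton's rest frame.
Leg 2: γ = 1/√(1 − 0.9662²) = 1/√0.06646 = 3.879; τ_2 = 2.69/3.879 = 0.6935 ms.
Leg 3: 3.42 ms is already measured in the proton's rest frame.
Leg 4: γ = 1/√(1 − 0.970²) = 1/√0.05910 = 4.113; τ_4 = 0.277/4.113 = 0.06734 ms.
Total: 15.60 + 0.6935 + 3.420 + 0.06734 ms.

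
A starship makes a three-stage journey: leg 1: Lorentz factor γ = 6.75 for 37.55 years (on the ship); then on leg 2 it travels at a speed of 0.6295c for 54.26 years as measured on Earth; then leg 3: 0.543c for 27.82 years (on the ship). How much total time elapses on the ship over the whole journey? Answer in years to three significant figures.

τ = 108 years

Leg 1: 37.55 years is already measured on the ship.
Leg 2: γ = 1/√(1 − 0.6295²) = 1/√0.6037 = 1.287; τ_2 = 54.26/1.287 = 42.16 years.
Leg 3: 27.82 years is already measured on the ship.
Total: 37.55 + 42.16 + 27.82 years.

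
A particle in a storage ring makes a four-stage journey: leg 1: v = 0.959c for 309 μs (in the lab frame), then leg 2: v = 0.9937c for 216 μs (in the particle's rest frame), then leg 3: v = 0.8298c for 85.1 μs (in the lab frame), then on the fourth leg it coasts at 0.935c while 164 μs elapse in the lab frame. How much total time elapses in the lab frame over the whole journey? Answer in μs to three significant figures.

Leg 1: 309 μs is already measured in the lab frame.
Leg 2: γ = 1/√(1 − 0.9937²) = 1/√0.01256 = 8.923; Δt_2 = 8.923 × 216 = 1927 μs.
Leg 3: 85.1 μs is already measured in the lab frame.
Leg 4: 164 μs is already measured in the lab frame.
Total: 309.0 + 1927 + 85.10 + 164.0 μs.

Δt = 2490 μs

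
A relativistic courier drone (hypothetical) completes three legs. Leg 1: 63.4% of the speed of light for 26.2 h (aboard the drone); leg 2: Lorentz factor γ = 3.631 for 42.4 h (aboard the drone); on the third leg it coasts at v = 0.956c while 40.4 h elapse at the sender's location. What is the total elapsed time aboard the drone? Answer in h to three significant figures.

τ = 80.5 h

Leg 1: 26.2 h is already measured aboard the drone.
Leg 2: 42.4 h is already measured aboard the drone.
Leg 3: γ = 1/√(1 − 0.956²) = 1/√0.08606 = 3.409; τ_3 = 40.4/3.409 = 11.85 h.
Total: 26.20 + 42.40 + 11.85 h.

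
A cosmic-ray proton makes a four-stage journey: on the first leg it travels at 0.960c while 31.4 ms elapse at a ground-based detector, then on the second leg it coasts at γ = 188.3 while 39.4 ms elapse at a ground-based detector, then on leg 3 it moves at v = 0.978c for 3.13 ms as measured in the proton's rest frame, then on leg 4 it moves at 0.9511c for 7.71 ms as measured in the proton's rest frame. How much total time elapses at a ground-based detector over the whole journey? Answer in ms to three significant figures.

Δt = 111 ms

Leg 1: 31.4 ms is already measured at a ground-based detector.
Leg 2: 39.4 ms is already measured at a ground-based detector.
Leg 3: γ = 1/√(1 − 0.978²) = 1/√0.04352 = 4.794; Δt_3 = 4.794 × 3.13 = 15.00 ms.
Leg 4: γ = 1/√(1 − 0.9511²) = 1/√0.09541 = 3.237; Δt_4 = 3.237 × 7.71 = 24.96 ms.
Total: 31.40 + 39.40 + 15.00 + 24.96 ms.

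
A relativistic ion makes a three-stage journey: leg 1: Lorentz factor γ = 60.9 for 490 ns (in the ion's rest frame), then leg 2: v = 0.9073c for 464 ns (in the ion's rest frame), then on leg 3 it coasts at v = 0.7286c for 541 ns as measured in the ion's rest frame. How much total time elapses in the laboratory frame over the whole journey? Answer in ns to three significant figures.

Δt = 3.17×10⁴ ns

Leg 1: γ = 60.9; Δt_1 = 60.90 × 490 = 2.984×10⁴ ns.
Leg 2: γ = 1/√(1 − 0.9073²) = 1/√0.1768 = 2.378; Δt_2 = 2.378 × 464 = 1103 ns.
Leg 3: γ = 1/√(1 − 0.7286²) = 1/√0.4691 = 1.460; Δt_3 = 1.460 × 541 = 789.9 ns.
Total: 2.984×10⁴ + 1103 + 789.9 ns.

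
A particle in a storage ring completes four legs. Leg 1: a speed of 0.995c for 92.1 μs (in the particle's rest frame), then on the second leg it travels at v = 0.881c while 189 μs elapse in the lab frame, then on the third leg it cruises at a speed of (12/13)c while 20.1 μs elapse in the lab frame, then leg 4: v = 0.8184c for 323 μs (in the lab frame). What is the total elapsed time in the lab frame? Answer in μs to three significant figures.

Δt = 1450 μs

Leg 1: γ = 1/√(1 − 0.995²) = 1/√0.009975 = 10.01; Δt_1 = 10.01 × 92.1 = 922.2 μs.
Leg 2: 189 μs is already measured in the lab frame.
Leg 3: 20.1 μs is already measured in the lab frame.
Leg 4: 323 μs is already measured in the lab frame.
Total: 922.2 + 189.0 + 20.10 + 323.0 μs.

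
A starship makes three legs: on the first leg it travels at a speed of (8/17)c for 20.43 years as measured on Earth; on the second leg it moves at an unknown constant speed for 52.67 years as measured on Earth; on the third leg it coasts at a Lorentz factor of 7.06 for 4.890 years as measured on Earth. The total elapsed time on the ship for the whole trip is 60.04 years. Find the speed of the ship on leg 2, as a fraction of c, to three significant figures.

Leg 1: γ = 1/√(1 − (8/17)²) = 17/15 ≈ 1.133; τ_1 = 20.43/1.133 = 18.03 years.
Leg 2: speed unknown; τ_2 = 52.67/γ_2.
Leg 3: γ = 7.06; τ_3 = 4.890/7.060 = 0.6926 years.
Total proper time: 18.03 + τ_2 + 0.6926 = 60.04, so τ_2 = 60.04 − 18.72 = 41.32 years.
γ_2 = 52.67/41.32 = 1.275; β = √(1 − 1/γ²) = √0.3845.

β = 0.620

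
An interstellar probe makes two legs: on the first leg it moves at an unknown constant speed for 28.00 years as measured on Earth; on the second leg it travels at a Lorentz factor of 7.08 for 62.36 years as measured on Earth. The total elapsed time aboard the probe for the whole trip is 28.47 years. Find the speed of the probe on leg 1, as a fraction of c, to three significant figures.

β = 0.712

Leg 1: speed unknown; τ_1 = 28.00/γ_1.
Leg 2: γ = 7.08; τ_2 = 62.36/7.080 = 8.808 years.
Total proper time: τ_1 + 8.808 = 28.47, so τ_1 = 28.47 − 8.808 = 19.66 years.
γ_1 = 28.00/19.66 = 1.424; β = √(1 − 1/γ²) = √0.5069.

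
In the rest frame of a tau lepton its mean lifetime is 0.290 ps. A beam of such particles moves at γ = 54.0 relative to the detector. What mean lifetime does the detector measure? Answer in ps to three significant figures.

γ = 54.0
The rest-frame lifetime is the proper time; the lab measures the dilated interval Δt = γτ₀ = 54.00 × 0.290 ps.

Δt = 15.7 ps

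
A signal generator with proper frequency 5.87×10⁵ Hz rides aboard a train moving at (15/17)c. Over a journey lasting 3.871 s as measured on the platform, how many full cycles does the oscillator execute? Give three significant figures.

γ = 1/√(1 − (15/17)²) = 17/8 = 2.125
The oscillator's own cycle count is N = f × τ where τ is the proper time on the train. τ = Δt/γ = 3.871/2.125 = 1.822 s = 1.822×10⁰ s.
N = 5.87×10⁵ × 1.822×10⁰ = 1.069×10⁶.

N = 1.07×10⁶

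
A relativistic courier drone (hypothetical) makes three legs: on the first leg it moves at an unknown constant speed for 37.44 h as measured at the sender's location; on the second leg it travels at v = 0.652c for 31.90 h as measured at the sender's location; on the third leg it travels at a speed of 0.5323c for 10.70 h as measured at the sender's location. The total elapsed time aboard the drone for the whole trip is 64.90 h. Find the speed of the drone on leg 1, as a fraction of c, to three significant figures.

β = 0.534

Leg 1: speed unknown; τ_1 = 37.44/γ_1.
Leg 2: γ = 1/√(1 − 0.652²) = 1/√0.5749 = 1.319; τ_2 = 31.90/1.319 = 24.19 h.
Leg 3: γ = 1/√(1 − 0.5323²) = 1/√0.7167 = 1.181; τ_3 = 10.70/1.181 = 9.058 h.
Total proper time: τ_1 + 24.19 + 9.058 = 64.90, so τ_1 = 64.90 − 33.25 = 31.65 h.
γ_1 = 37.44/31.65 = 1.183; β = √(1 − 1/γ²) = √0.2852.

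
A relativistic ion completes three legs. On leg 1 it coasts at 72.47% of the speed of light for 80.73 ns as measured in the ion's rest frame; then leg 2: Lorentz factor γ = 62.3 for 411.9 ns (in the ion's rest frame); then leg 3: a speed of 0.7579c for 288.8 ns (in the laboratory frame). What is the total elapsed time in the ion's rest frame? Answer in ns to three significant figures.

τ = 681 ns

Leg 1: 80.73 ns is already measured in the ion's rest frame.
Leg 2: 411.9 ns is already measured in the ion's rest frame.
Leg 3: γ = 1/√(1 − 0.7579²) = 1/√0.4256 = 1.533; τ_3 = 288.8/1.533 = 188.4 ns.
Total: 80.73 + 411.9 + 188.4 ns.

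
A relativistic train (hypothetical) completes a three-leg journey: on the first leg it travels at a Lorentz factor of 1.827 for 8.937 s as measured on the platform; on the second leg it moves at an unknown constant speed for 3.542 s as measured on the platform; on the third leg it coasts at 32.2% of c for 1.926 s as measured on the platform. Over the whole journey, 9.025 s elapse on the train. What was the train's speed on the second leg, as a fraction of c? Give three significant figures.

Leg 1: γ = 1.827; τ_1 = 8.937/1.827 = 4.892 s.
Leg 2: speed unknown; τ_2 = 3.542/γ_2.
Leg 3: β = 0.322; γ = 1/√(1 − 0.322²) = 1/√0.8963 = 1.056; τ_3 = 1.926/1.056 = 1.823 s.
Total proper time: 4.892 + τ_2 + 1.823 = 9.025, so τ_2 = 9.025 − 6.715 = 2.310 s.
γ_2 = 3.542/2.310 = 1.533; β = √(1 − 1/γ²) = √0.5747.

β = 0.758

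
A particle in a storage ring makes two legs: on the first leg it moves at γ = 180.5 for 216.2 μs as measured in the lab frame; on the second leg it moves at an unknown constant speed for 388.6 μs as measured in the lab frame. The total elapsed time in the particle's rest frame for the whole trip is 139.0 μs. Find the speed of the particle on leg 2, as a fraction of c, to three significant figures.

β = 0.935

Leg 1: γ = 180.5; τ_1 = 216.2/180.5 = 1.198 μs.
Leg 2: speed unknown; τ_2 = 388.6/γ_2.
Total proper time: 1.198 + τ_2 = 139.0, so τ_2 = 139.0 − 1.198 = 137.8 μs.
γ_2 = 388.6/137.8 = 2.820; β = √(1 − 1/γ²) = √0.8743.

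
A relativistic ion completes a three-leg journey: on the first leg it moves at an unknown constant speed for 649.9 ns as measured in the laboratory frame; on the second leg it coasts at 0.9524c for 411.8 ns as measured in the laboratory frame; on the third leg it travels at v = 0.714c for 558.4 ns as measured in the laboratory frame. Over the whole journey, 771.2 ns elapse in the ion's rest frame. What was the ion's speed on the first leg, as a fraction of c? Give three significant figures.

β = 0.920

Leg 1: speed unknown; τ_1 = 649.9/γ_1.
Leg 2: γ = 1/√(1 − 0.9524²) = 1/√0.09293 = 3.280; τ_2 = 411.8/3.280 = 125.5 ns.
Leg 3: γ = 1/√(1 − 0.714²) = 1/√0.4902 = 1.428; τ_3 = 558.4/1.428 = 391.0 ns.
Total proper time: τ_1 + 125.5 + 391.0 = 771.2, so τ_1 = 771.2 − 516.5 = 254.7 ns.
γ_1 = 649.9/254.7 = 2.552; β = √(1 − 1/γ²) = √0.8464.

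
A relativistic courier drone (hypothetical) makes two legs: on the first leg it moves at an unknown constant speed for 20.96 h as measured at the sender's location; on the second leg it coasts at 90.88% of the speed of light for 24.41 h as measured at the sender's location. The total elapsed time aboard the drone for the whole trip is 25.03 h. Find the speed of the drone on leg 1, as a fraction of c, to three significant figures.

Leg 1: speed unknown; τ_1 = 20.96/γ_1.
Leg 2: β = 0.9088; γ = 1/√(1 − 0.9088²) = 1/√0.1741 = 2.397; τ_2 = 24.41/2.397 = 10.18 h.
Total proper time: τ_1 + 10.18 = 25.03, so τ_1 = 25.03 − 10.18 = 14.85 h.
γ_1 = 20.96/14.85 = 1.412; β = √(1 − 1/γ²) = √0.4984.

β = 0.706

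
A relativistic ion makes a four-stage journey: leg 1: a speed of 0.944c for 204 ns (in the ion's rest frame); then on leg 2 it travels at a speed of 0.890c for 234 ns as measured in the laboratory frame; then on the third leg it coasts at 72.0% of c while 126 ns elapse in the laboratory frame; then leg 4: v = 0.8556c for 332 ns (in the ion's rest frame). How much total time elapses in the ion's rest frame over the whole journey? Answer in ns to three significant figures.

Leg 1: 204 ns is already measured in the ion's rest frame.
Leg 2: γ = 1/√(1 − 0.890²) = 1/√0.2079 = 2.193; τ_2 = 234/2.193 = 106.7 ns.
Leg 3: β = 0.720; γ = 1/√(1 − 0.720²) = 1/√0.4816 = 1.441; τ_3 = 126/1.441 = 87.44 ns.
Leg 4: 332 ns is already measured in the ion's rest frame.
Total: 204.0 + 106.7 + 87.44 + 332.0 ns.

τ = 730 ns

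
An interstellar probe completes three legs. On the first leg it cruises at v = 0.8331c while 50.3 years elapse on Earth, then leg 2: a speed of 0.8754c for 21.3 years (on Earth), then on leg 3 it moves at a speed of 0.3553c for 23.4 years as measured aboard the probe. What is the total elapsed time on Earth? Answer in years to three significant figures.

Leg 1: 50.3 years is already measured on Earth.
Leg 2: 21.3 years is already measured on Earth.
Leg 3: γ = 1/√(1 − 0.3553²) = 1/√0.8738 = 1.070; Δt_3 = 1.070 × 23.4 = 25.03 years.
Total: 50.30 + 21.30 + 25.03 years.

Δt = 96.6 years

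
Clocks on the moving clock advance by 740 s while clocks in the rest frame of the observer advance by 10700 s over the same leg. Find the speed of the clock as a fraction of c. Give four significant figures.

The proper time is measured on the moving clock (both events occur at the clock's location); Δt is measured in the rest frame of the observer. γ = Δt/τ = 10700/740 = 14.46.
β = √(1 − 1/γ²) = √(1 − 0.004783) = √0.9952

β = 0.9976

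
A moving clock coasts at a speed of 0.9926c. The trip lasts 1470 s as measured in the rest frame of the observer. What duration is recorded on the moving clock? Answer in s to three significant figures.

τ = 179 s

γ = 1/√(1 − 0.9926²) = 1/√0.01475 = 8.235
The interval measured in the rest frame of the observer is the dilated one; the clock on the moving clock measures the proper time τ = Δt/γ = 1470/8.235 s.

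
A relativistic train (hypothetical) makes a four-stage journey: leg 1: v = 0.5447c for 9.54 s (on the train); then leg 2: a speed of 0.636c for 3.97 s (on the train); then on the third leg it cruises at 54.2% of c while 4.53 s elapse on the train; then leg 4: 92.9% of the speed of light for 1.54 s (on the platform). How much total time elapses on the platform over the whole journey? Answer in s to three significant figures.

Leg 1: γ = 1/√(1 − 0.5447²) = 1/√0.7033 = 1.192; Δt_1 = 1.192 × 9.54 = 11.38 s.
Leg 2: γ = 1/√(1 − 0.636²) = 1/√0.5955 = 1.296; Δt_2 = 1.296 × 3.97 = 5.145 s.
Leg 3: β = 0.542; γ = 1/√(1 − 0.542²) = 1/√0.7062 = 1.190; Δt_3 = 1.190 × 4.53 = 5.390 s.
Leg 4: 1.54 s is already measured on the platform.
Total: 11.38 + 5.145 + 5.390 + 1.540 s.

Δt = 23.5 s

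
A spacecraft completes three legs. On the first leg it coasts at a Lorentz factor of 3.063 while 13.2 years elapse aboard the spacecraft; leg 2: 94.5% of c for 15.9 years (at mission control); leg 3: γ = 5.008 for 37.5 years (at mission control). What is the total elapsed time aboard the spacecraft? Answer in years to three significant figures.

Leg 1: 13.2 years is already measured aboard the spacecraft.
Leg 2: β = 0.945; γ = 1/√(1 − 0.945²) = 1/√0.1070 = 3.057; τ_2 = 15.9/3.057 = 5.200 years.
Leg 3: γ = 5.008; τ_3 = 37.5/5.008 = 7.488 years.
Total: 13.20 + 5.200 + 7.488 years.

τ = 25.9 years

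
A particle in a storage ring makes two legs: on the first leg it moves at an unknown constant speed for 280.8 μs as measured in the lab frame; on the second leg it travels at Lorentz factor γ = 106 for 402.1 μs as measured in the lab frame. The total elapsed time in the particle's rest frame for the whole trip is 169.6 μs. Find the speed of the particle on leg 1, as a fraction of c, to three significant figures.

Leg 1: speed unknown; τ_1 = 280.8/γ_1.
Leg 2: γ = 106; τ_2 = 402.1/106.0 = 3.793 μs.
Total proper time: τ_1 + 3.793 = 169.6, so τ_1 = 169.6 − 3.793 = 165.8 μs.
γ_1 = 280.8/165.8 = 1.694; β = √(1 − 1/γ²) = √0.6513.

β = 0.807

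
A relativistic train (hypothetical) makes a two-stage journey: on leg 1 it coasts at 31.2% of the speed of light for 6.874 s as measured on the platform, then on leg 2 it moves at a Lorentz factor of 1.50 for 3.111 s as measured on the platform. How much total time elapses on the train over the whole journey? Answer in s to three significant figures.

Leg 1: β = 0.312; γ = 1/√(1 − 0.312²) = 1/√0.9027 = 1.053; τ_1 = 6.874/1.053 = 6.531 s.
Leg 2: γ = 1.50; τ_2 = 3.111/1.500 = 2.074 s.
Total: 6.531 + 2.074 s.

τ = 8.60 s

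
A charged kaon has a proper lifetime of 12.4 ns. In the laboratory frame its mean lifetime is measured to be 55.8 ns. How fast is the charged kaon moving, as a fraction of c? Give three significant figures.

γ = Δt/τ₀ = 55.8/12.4 = 4.500
β = √(1 − 1/γ²) = √(1 − 0.04938) = √0.9506

β = 0.975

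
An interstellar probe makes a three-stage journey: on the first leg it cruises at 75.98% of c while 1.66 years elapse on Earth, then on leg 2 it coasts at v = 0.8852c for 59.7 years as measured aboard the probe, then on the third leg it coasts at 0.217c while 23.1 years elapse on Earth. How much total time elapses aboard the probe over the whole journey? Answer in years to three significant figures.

Leg 1: β = 0.7598; γ = 1/√(1 − 0.7598²) = 1/√0.4227 = 1.538; τ_1 = 1.66/1.538 = 1.079 years.
Leg 2: 59.7 years is already measured aboard the probe.
Leg 3: γ = 1/√(1 − 0.217²) = 1/√0.9529 = 1.024; τ_3 = 23.1/1.024 = 22.55 years.
Total: 1.079 + 59.70 + 22.55 years.

τ = 83.3 years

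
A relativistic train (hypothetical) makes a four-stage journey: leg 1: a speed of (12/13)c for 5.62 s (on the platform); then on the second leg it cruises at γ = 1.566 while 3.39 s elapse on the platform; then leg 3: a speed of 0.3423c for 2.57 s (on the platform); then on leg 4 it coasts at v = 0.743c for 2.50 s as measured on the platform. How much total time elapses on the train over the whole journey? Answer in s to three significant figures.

τ = 8.41 s

Leg 1: γ = 1/√(1 − (12/13)²) = 13/5 = 2.600; τ_1 = 5.62/2.600 = 2.162 s.
Leg 2: γ = 1.566; τ_2 = 3.39/1.566 = 2.165 s.
Leg 3: γ = 1/√(1 − 0.3423²) = 1/√0.8828 = 1.064; τ_3 = 2.57/1.064 = 2.415 s.
Leg 4: γ = 1/√(1 − 0.743²) = 1/√0.4480 = 1.494; τ_4 = 2.50/1.494 = 1.673 s.
Total: 2.162 + 2.165 + 2.415 + 1.673 s.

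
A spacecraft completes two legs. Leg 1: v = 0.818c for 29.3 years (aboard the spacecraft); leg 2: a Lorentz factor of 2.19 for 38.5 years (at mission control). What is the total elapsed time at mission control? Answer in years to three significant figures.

Leg 1: γ = 1/√(1 − 0.818²) = 1/√0.3309 = 1.738; Δt_1 = 1.738 × 29.3 = 50.94 years.
Leg 2: 38.5 years is already measured at mission control.
Total: 50.94 + 38.50 years.

Δt = 89.4 years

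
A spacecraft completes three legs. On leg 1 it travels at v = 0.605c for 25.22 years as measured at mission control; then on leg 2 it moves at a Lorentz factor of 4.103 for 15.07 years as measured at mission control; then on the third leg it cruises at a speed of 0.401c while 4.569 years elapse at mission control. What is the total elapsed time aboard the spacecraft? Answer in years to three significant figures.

τ = 27.9 years

Leg 1: γ = 1/√(1 − 0.605²) = 1/√0.6340 = 1.256; τ_1 = 25.22/1.256 = 20.08 years.
Leg 2: γ = 4.103; τ_2 = 15.07/4.103 = 3.673 years.
Leg 3: γ = 1/√(1 − 0.401²) = 1/√0.8392 = 1.092; τ_3 = 4.569/1.092 = 4.186 years.
Total: 20.08 + 3.673 + 4.186 years.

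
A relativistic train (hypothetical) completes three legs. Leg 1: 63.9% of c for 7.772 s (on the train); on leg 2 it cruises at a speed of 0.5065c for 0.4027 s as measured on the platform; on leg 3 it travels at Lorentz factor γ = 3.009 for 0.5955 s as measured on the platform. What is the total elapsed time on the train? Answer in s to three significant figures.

τ = 8.32 s

Leg 1: 7.772 s is already measured on the train.
Leg 2: γ = 1/√(1 − 0.5065²) = 1/√0.7435 = 1.160; τ_2 = 0.4027/1.160 = 0.3472 s.
Leg 3: γ = 3.009; τ_3 = 0.5955/3.009 = 0.1979 s.
Total: 7.772 + 0.3472 + 0.1979 s.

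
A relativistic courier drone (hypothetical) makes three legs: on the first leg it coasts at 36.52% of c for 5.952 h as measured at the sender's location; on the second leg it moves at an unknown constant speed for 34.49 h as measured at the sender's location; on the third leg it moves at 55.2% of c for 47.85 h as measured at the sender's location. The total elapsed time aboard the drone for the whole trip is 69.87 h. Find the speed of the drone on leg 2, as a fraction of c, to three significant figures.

β = 0.706

Leg 1: β = 0.3652; γ = 1/√(1 − 0.3652²) = 1/√0.8666 = 1.074; τ_1 = 5.952/1.074 = 5.541 h.
Leg 2: speed unknown; τ_2 = 34.49/γ_2.
Leg 3: β = 0.552; γ = 1/√(1 − 0.552²) = 1/√0.6953 = 1.199; τ_3 = 47.85/1.199 = 39.90 h.
Total proper time: 5.541 + τ_2 + 39.90 = 69.87, so τ_2 = 69.87 − 45.44 = 24.43 h.
γ_2 = 34.49/24.43 = 1.412; β = √(1 − 1/γ²) = √0.4983.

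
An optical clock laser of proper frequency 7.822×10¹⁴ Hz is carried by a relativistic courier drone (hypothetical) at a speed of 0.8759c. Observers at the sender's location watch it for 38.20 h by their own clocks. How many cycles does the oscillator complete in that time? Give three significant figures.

N = 5.19×10¹⁹

γ = 1/√(1 − 0.8759²) = 1/√0.2328 = 2.073
During 38.20 h of lab time, the oscillator's proper time advances by τ = Δt/γ = 38.20/2.073 = 18.43 h = 6.635×10⁴ s.
N = f × τ = 7.822×10¹⁴ × 6.635×10⁴ = 5.190×10¹⁹.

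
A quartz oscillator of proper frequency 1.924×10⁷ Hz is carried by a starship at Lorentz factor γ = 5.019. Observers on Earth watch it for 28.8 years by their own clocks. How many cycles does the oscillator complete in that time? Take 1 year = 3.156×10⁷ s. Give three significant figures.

γ = 5.019
During 28.8 years of lab time, the oscillator's proper time advances by τ = Δt/γ = 28.8/5.019 = 5.738 years = 1.811×10⁸ s.
N = f × τ = 1.924×10⁷ × 1.811×10⁸ = 3.484×10¹⁵.

N = 3.48×10¹⁵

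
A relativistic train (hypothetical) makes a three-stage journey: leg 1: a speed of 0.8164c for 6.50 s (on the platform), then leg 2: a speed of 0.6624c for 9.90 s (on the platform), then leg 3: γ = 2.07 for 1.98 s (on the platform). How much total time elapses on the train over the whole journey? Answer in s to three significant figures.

Leg 1: γ = 1/√(1 − 0.8164²) = 1/√0.3335 = 1.732; τ_1 = 6.50/1.732 = 3.754 s.
Leg 2: γ = 1/√(1 − 0.6624²) = 1/√0.5612 = 1.335; τ_2 = 9.90/1.335 = 7.417 s.
Leg 3: γ = 2.07; τ_3 = 1.98/2.070 = 0.9565 s.
Total: 3.754 + 7.417 + 0.9565 s.

τ = 12.1 s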